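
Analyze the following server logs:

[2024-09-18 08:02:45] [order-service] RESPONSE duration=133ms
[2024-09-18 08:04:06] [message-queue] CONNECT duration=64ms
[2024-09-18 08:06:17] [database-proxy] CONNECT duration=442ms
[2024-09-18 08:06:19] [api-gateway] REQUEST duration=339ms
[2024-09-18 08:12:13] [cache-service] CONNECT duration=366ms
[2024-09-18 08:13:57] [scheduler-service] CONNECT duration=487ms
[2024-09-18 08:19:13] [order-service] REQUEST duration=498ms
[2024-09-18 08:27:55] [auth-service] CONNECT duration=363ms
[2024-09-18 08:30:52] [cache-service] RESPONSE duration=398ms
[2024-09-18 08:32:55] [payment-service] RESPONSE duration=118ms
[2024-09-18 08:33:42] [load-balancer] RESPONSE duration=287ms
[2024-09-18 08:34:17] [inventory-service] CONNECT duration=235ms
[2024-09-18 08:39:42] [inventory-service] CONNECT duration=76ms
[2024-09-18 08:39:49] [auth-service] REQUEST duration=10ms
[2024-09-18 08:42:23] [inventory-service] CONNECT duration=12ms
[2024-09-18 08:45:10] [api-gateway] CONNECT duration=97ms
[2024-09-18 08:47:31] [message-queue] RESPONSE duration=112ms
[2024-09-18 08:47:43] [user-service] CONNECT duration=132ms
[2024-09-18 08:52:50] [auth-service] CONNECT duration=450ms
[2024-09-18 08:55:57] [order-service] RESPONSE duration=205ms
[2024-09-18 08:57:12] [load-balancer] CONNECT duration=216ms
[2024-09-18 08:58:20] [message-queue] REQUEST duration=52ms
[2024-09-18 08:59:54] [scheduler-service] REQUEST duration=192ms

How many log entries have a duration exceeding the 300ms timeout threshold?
8

To count timeouts:

1. Threshold: 300ms
2. Extract duration from each log entry
3. Count entries where duration > 300
4. Timeout count: 8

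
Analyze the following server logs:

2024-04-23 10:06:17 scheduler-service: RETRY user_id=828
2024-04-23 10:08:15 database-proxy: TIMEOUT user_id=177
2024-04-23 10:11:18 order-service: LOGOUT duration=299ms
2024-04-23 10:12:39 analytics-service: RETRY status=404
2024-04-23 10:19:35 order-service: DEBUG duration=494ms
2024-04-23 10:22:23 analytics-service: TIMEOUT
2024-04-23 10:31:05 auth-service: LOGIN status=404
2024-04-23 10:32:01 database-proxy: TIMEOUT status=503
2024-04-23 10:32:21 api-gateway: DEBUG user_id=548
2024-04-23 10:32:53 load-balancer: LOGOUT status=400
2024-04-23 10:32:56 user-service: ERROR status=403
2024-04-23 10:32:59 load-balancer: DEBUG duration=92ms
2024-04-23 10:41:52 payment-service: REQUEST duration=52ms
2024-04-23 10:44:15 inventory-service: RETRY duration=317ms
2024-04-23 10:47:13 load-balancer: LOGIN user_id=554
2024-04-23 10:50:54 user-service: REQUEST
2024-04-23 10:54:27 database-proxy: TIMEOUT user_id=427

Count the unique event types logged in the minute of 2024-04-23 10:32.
4

To count unique event types:

1. Filter events in the minute starting at 2024-04-23 10:32
2. Extract event types from matching entries
3. Count unique types: 4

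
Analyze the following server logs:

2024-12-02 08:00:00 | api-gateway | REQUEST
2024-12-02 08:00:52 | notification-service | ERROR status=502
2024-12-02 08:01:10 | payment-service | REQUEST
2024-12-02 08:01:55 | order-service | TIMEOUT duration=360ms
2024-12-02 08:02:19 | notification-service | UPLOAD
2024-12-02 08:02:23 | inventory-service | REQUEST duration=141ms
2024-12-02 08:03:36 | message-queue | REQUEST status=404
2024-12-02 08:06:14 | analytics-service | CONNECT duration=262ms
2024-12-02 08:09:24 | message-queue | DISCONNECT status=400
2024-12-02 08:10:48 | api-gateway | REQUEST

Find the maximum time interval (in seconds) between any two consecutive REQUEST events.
432

To find the longest gap:

1. Extract all REQUEST events in chronological order
2. Calculate time differences between consecutive events
3. Find the maximum difference
4. Longest gap: 432 seconds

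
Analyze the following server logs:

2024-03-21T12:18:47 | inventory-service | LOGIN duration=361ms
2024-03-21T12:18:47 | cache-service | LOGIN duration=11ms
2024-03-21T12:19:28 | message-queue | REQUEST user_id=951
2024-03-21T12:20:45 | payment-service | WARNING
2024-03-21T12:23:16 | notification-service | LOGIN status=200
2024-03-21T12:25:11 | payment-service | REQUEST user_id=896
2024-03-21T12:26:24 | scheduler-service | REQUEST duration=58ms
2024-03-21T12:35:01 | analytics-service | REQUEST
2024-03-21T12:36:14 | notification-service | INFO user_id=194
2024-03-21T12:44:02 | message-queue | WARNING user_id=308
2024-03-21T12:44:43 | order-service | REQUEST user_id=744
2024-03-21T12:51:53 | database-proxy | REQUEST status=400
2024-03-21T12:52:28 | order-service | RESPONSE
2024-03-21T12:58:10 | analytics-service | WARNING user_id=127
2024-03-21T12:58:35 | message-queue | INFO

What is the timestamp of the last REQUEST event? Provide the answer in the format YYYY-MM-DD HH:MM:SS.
2024-03-21 12:51:53

To find the last event:

1. Filter for all REQUEST events
2. Sort by timestamp
3. Select the last one
4. Timestamp: 2024-03-21 12:51:53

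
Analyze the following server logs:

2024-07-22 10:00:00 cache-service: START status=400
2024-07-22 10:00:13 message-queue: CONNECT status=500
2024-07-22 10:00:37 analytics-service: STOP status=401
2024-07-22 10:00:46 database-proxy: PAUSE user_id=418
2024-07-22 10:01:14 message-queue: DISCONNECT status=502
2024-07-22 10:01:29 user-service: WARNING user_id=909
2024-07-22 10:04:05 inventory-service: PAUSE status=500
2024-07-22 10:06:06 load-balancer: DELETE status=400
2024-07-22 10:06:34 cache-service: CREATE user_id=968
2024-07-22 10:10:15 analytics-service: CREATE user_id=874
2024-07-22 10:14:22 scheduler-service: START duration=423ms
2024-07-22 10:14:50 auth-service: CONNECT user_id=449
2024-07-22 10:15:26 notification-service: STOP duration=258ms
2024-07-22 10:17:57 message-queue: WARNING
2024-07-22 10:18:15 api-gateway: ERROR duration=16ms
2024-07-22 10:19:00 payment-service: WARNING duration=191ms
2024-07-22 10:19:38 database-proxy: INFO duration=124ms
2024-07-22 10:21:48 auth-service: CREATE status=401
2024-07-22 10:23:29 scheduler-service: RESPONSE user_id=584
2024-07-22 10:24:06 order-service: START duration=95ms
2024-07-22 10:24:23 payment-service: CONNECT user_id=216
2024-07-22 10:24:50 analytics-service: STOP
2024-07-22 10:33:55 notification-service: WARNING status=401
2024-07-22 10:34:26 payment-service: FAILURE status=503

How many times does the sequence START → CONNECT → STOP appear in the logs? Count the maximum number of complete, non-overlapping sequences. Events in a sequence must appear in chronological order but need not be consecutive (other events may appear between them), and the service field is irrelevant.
3

To count sequences:

1. Look for pattern: START → CONNECT → STOP
2. Greedily scan the log in chronological order, matching each sequence element in turn (ignoring service)
3. Each time the full pattern completes, increment the count and restart matching from the next event
4. Complete non-overlapping sequences found: 3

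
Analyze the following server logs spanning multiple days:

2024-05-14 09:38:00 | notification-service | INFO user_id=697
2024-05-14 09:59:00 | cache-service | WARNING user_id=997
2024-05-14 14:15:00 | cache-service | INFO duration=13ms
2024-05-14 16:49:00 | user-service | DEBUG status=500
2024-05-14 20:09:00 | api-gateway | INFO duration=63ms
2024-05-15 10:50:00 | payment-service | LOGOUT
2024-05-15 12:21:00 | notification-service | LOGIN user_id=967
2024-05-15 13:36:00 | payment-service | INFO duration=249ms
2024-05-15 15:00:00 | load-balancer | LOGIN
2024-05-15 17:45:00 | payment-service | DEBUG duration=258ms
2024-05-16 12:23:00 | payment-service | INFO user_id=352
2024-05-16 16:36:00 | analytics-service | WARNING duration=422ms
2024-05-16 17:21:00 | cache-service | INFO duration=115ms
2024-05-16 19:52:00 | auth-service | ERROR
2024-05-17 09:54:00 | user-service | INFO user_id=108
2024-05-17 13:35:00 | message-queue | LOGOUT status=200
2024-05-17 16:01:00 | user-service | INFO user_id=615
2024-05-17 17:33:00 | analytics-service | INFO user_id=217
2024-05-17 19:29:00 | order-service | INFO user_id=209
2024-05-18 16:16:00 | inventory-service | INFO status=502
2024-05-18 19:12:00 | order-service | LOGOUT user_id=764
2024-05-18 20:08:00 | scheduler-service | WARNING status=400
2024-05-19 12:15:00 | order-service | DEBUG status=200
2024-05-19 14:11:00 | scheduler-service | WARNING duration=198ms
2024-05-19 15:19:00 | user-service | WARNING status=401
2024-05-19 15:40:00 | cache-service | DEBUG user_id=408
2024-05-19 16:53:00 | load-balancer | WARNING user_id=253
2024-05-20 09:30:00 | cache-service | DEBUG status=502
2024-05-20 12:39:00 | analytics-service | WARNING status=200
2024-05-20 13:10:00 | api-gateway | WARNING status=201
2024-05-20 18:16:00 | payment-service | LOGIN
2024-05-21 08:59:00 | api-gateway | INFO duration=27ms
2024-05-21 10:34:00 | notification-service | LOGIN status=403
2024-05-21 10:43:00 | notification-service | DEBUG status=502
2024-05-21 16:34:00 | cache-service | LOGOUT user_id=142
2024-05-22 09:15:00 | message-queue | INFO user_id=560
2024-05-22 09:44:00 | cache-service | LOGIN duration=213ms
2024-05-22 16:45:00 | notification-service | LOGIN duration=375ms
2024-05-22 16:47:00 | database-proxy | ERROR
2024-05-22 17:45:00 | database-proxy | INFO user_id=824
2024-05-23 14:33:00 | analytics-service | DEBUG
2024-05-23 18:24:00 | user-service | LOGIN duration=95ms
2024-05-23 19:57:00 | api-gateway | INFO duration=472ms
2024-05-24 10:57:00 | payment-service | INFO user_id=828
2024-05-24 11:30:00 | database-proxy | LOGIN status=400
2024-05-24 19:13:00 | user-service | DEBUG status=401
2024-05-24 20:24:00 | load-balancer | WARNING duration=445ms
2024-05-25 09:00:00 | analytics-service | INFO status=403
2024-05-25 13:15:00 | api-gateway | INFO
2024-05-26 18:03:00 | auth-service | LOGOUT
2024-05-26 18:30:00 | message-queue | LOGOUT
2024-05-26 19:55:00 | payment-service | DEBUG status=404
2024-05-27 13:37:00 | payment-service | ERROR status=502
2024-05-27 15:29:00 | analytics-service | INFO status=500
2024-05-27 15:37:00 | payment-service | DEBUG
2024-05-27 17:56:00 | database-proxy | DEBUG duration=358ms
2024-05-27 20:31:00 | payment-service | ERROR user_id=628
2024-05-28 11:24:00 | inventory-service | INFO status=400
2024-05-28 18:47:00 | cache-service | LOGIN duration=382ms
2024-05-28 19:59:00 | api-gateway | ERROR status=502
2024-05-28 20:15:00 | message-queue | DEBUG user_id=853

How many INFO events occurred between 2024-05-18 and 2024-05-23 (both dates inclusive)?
5

To filter by date range:

1. Date range: 2024-05-18 through 2024-05-23, both dates inclusive
2. Filter for INFO events whose date falls in this range
3. Count matching events: 5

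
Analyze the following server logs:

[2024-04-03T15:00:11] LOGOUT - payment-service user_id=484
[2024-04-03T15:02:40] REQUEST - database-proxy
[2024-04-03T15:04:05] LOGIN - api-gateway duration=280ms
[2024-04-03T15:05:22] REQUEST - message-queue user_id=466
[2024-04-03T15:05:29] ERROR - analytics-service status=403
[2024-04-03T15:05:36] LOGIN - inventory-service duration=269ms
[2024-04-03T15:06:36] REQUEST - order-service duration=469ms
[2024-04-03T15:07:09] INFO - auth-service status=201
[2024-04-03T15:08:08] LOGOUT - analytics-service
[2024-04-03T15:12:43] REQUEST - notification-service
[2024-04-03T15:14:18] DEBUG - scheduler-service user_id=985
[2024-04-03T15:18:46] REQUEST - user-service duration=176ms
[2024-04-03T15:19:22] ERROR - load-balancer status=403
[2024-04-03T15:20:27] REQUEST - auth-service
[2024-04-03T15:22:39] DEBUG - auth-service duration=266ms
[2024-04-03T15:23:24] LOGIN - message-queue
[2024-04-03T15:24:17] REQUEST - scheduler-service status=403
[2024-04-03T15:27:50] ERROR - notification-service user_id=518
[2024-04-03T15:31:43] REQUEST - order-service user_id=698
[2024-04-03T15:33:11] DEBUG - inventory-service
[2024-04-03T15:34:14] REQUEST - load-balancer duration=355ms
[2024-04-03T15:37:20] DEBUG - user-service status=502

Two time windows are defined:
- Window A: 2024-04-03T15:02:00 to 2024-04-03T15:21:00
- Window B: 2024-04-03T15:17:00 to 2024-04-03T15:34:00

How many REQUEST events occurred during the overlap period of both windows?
2

To find overlap events:

1. Window A: 2024-04-03T15:02:00 to 2024-04-03T15:21:00
2. Window B: 2024-04-03T15:17:00 to 2024-04-03T15:34:00
3. Overlap period: 2024-04-03T15:17:00 to 2024-04-03T15:21:00
4. Count REQUEST events in overlap: 2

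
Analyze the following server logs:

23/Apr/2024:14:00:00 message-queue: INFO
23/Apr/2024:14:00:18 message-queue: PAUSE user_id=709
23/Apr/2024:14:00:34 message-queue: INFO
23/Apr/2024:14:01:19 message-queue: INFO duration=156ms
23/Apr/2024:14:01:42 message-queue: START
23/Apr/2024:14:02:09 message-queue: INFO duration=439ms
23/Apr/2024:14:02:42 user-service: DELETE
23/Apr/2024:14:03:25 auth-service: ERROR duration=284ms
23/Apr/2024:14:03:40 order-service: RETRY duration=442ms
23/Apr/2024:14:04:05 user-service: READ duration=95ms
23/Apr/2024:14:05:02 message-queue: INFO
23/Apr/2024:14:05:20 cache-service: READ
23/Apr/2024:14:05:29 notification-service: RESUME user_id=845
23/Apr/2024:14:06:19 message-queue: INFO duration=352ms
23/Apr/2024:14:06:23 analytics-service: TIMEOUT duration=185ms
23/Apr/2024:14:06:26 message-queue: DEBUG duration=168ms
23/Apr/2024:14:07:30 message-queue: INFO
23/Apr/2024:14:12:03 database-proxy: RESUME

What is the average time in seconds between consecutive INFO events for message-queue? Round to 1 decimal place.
75.0

To calculate average interval:

1. Find all INFO events for message-queue in order
2. Calculate time gaps between consecutive events
3. Compute mean of gaps: 450 / 6 = 75.0 seconds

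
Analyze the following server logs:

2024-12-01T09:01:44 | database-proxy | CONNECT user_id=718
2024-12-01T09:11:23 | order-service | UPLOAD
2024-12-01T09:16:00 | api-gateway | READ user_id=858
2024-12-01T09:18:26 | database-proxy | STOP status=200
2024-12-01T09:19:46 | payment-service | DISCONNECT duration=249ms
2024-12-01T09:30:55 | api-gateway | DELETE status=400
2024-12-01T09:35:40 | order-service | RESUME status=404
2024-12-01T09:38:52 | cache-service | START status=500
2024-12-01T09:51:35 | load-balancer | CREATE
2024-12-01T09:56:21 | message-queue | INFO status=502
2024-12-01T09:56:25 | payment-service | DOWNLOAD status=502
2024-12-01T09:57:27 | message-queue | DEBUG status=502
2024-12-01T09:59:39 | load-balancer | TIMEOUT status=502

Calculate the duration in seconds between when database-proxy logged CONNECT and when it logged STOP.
1002

To find the time between events:

1. Locate the first CONNECT event for database-proxy: 2024-12-01T09:01:44
2. Locate the first STOP event for database-proxy: 2024-12-01T09:18:26
3. Calculate the difference: 2024-12-01T09:18:26 - 2024-12-01T09:01:44 = 1002 seconds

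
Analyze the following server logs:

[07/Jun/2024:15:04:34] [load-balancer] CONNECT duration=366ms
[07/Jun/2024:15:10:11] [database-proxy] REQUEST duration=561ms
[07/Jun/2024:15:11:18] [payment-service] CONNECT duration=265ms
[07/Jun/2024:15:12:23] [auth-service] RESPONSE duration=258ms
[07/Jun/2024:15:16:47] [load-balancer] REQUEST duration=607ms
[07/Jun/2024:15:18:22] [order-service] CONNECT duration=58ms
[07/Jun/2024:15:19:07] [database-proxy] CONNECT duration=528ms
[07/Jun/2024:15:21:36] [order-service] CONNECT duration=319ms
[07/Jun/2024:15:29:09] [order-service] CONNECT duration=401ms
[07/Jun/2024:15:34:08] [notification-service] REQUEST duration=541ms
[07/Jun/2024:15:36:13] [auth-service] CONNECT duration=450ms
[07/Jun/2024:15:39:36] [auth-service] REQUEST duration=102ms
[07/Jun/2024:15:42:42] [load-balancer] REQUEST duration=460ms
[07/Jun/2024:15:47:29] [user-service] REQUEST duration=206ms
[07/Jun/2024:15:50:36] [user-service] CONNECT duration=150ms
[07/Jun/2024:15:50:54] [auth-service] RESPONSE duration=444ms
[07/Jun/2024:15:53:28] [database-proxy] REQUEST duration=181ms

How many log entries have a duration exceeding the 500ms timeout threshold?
4

To count timeouts:

1. Threshold: 500ms
2. Extract duration from each log entry
3. Count entries where duration > 500
4. Timeout count: 4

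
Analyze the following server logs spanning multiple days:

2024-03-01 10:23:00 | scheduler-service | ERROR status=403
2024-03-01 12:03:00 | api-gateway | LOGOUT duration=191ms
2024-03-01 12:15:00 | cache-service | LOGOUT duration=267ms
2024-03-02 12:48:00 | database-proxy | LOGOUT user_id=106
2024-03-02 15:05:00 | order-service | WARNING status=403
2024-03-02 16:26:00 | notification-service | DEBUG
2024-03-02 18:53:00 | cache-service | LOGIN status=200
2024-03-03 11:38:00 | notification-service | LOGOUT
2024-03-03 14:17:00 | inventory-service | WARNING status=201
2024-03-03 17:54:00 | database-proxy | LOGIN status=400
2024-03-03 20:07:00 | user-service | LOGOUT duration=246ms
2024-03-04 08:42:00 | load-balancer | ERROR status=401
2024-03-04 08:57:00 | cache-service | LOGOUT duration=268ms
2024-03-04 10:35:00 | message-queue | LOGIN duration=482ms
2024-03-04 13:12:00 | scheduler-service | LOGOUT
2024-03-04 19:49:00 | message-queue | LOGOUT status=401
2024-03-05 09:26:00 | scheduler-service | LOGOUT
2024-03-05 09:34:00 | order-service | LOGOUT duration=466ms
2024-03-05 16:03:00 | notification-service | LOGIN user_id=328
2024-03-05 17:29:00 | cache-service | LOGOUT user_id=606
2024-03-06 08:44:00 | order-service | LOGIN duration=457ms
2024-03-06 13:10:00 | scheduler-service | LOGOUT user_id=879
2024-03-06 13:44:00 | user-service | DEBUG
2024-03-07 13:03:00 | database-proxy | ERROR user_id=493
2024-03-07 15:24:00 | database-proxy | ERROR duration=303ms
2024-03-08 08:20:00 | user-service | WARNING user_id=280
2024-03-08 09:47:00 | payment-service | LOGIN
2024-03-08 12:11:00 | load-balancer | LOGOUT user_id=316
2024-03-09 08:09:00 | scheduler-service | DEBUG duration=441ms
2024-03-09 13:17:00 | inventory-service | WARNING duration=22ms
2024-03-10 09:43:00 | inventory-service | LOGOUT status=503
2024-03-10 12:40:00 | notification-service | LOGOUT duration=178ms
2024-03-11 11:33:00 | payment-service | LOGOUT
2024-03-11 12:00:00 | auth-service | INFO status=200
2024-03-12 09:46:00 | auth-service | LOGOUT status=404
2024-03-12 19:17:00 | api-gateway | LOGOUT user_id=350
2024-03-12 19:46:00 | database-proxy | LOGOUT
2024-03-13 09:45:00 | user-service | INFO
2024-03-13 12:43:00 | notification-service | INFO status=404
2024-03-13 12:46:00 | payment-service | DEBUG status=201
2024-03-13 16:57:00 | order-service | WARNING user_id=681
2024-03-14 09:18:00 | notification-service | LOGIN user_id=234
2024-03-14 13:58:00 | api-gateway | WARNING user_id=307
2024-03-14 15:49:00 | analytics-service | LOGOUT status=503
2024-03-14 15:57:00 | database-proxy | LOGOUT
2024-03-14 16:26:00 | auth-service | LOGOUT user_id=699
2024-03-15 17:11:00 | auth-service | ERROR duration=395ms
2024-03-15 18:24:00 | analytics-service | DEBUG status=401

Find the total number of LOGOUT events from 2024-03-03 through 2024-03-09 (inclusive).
10

To filter by date range:

1. Date range: 2024-03-03 through 2024-03-09, both dates inclusive
2. Filter for LOGOUT events whose date falls in this range
3. Count matching events: 10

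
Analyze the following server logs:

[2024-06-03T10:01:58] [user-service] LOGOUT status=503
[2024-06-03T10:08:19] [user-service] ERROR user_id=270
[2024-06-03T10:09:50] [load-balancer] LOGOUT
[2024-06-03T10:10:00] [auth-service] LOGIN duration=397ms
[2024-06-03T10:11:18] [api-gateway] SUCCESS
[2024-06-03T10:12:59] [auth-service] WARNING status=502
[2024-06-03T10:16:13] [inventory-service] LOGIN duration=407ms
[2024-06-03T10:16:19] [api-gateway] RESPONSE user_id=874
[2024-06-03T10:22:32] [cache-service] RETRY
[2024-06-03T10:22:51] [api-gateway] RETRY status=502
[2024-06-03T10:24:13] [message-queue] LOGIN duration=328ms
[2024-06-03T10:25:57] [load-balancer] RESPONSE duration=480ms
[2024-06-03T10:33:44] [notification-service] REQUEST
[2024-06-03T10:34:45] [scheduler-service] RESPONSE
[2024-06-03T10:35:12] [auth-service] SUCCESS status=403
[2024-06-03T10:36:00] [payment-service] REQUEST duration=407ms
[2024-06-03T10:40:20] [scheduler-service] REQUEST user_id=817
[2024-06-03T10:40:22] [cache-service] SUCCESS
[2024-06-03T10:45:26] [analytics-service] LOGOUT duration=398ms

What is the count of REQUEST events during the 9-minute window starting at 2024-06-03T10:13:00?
0

To count events in the time window:

1. Window boundaries: 2024-06-03T10:13:00 to 2024-06-03T10:22:00
2. Filter for REQUEST events within this window
3. Count matching events: 0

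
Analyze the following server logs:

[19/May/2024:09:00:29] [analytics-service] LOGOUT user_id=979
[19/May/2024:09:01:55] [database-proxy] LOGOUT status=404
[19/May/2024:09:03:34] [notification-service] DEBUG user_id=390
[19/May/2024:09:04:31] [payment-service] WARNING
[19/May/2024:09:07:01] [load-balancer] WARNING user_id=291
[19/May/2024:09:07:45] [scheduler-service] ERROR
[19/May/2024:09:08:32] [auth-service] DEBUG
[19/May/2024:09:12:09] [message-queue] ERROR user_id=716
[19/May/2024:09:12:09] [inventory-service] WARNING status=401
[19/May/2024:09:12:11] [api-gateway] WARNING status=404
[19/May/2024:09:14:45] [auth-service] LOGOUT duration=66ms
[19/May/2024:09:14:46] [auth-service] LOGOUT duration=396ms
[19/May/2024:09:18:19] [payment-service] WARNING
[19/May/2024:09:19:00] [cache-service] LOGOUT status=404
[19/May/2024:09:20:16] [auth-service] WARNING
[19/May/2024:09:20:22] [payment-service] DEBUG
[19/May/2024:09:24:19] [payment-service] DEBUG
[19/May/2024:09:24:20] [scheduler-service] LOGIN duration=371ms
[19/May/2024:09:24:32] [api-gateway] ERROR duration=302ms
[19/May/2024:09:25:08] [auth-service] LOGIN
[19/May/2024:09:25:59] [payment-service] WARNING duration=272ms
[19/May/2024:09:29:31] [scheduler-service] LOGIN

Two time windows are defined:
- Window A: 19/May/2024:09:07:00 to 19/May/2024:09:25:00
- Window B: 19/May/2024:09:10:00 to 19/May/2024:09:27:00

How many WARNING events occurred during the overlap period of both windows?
4

To find overlap events:

1. Window A: 19/May/2024:09:07:00 to 19/May/2024:09:25:00
2. Window B: 19/May/2024:09:10:00 to 19/May/2024:09:27:00
3. Overlap period: 19/May/2024:09:10:00 to 19/May/2024:09:25:00
4. Count WARNING events in overlap: 4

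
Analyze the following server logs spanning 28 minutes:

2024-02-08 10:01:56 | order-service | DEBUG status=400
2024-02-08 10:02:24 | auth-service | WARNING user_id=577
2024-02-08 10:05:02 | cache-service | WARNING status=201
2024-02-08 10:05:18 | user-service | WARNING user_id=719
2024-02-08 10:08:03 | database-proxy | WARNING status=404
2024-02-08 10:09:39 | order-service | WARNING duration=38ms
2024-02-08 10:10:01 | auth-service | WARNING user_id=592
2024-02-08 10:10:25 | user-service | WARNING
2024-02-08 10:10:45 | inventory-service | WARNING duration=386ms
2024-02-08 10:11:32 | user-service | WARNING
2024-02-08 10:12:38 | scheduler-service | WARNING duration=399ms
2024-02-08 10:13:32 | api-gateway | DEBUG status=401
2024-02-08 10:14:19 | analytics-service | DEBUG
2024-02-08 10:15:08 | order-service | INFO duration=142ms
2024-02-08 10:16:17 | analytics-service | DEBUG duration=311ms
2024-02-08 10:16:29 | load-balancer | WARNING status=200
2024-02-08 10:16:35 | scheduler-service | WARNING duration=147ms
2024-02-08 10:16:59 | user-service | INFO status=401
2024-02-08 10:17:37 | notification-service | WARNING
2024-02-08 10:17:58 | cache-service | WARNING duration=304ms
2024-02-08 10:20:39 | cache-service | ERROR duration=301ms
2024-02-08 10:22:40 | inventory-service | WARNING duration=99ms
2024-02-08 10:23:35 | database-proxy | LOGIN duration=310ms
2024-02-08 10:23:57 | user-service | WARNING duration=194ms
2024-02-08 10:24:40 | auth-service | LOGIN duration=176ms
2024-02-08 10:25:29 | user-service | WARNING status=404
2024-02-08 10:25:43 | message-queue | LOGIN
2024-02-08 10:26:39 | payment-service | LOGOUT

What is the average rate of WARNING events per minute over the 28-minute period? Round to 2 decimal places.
0.61

To calculate the rate:

1. Count total WARNING events: 17
2. Total time period: 28 minutes
3. Rate = 17 / 28 = 0.61 events per minute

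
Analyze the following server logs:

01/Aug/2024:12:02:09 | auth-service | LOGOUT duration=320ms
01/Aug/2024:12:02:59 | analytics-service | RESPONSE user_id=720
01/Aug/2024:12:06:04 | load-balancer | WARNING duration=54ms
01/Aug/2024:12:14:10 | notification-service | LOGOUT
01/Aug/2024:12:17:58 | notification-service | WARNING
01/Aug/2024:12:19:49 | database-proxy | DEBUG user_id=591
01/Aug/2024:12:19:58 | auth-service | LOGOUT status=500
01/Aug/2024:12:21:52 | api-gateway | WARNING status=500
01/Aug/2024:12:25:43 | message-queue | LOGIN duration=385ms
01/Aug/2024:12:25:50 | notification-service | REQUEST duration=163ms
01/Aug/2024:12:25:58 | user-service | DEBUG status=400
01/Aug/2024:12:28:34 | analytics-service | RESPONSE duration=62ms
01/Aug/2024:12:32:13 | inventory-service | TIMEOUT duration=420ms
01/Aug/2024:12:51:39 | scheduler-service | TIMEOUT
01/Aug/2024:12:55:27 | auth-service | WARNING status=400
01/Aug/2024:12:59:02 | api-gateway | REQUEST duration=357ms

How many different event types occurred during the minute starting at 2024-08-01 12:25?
3

To count unique event types:

1. Filter events in the minute starting at 2024-08-01 12:25
2. Extract event types from matching entries
3. Count unique types: 3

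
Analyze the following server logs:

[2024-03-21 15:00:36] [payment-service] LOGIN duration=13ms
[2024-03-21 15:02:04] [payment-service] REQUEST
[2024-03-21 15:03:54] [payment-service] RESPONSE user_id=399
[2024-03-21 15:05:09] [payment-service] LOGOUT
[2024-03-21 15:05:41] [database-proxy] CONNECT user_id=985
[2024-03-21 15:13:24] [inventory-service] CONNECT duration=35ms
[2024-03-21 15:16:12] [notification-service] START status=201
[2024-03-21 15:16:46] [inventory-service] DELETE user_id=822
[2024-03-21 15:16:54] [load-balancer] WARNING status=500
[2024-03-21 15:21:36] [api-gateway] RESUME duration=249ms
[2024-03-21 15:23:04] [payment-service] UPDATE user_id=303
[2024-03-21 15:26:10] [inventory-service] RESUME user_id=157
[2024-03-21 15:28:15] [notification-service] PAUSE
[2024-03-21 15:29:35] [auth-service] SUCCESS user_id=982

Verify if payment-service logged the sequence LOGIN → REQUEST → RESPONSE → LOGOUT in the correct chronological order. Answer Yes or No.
Yes

To verify sequence order:

1. Find all events in sequence LOGIN → REQUEST → RESPONSE → LOGOUT for payment-service
2. Extract their timestamps
3. Check if timestamps are in ascending order
4. Result: Yes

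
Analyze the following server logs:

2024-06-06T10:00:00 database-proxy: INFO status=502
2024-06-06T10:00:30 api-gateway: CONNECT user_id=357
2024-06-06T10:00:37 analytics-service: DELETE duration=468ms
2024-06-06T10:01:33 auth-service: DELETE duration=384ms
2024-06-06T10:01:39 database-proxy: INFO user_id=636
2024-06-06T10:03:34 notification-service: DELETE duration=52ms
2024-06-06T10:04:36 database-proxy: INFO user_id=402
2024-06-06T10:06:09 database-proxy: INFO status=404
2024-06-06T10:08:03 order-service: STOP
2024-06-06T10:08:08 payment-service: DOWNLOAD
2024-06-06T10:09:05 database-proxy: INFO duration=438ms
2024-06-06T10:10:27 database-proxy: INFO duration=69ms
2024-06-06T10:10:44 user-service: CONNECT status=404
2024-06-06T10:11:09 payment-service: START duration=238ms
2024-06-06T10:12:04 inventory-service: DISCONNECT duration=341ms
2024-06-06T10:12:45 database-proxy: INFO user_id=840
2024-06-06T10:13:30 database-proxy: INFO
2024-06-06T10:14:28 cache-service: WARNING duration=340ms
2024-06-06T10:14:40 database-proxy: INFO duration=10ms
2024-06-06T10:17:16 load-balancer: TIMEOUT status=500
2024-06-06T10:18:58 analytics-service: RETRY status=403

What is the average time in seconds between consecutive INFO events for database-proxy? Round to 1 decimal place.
110.0

To calculate average interval:

1. Find all INFO events for database-proxy in order
2. Calculate time gaps between consecutive events
3. Compute mean of gaps: 880 / 8 = 110.0 seconds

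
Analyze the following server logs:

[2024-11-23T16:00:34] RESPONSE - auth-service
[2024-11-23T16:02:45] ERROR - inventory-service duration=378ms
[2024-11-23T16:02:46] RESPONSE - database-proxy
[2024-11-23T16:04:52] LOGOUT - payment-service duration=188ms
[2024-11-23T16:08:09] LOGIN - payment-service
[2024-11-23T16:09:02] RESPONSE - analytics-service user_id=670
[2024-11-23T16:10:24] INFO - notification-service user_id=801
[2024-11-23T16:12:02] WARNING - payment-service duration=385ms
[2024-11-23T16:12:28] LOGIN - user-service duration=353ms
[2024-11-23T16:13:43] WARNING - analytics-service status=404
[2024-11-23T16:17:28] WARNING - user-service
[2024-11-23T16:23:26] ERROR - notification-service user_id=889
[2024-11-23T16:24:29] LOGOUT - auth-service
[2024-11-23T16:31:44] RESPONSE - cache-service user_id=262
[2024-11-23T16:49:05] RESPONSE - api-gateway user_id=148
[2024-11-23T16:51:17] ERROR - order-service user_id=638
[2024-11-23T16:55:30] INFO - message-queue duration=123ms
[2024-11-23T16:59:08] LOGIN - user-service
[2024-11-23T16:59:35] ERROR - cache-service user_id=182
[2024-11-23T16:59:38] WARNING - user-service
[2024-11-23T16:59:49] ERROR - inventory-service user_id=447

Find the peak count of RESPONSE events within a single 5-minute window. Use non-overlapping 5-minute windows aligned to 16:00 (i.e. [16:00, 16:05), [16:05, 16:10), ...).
2

To find the burst window:

1. Divide the log period into non-overlapping 5-minute windows starting at 16:00
2. Count RESPONSE events in each window
3. Find the window with maximum count
4. Maximum events in a window: 2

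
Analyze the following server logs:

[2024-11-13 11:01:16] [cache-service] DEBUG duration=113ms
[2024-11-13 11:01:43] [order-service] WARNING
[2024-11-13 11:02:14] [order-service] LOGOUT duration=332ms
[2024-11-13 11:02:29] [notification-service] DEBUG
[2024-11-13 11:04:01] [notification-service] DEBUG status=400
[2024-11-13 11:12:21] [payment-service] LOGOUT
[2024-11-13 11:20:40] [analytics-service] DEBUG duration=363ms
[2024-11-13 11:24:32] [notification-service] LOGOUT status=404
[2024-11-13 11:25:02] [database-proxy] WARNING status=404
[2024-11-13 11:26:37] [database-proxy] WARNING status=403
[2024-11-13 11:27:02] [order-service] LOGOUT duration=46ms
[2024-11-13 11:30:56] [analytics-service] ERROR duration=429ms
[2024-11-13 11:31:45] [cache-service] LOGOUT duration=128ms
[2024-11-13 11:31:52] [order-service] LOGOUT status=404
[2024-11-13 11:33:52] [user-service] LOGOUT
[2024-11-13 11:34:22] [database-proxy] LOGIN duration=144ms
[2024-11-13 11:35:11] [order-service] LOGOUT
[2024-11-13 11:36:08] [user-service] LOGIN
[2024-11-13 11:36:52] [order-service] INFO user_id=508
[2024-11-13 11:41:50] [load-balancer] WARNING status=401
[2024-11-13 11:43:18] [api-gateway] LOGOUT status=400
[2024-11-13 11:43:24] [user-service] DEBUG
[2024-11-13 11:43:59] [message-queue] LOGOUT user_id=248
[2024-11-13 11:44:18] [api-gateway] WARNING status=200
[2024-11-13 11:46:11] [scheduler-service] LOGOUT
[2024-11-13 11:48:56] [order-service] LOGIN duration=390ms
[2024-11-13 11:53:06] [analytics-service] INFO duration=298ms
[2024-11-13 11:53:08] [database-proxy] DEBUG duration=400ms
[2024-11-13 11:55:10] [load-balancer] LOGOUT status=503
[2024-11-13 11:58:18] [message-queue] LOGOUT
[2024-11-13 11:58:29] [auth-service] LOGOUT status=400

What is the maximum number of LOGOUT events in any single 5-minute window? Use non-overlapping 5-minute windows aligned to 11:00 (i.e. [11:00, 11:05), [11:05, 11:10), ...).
3

To find the burst window:

1. Divide the log period into non-overlapping 5-minute windows starting at 11:00
2. Count LOGOUT events in each window
3. Find the window with maximum count
4. Maximum events in a window: 3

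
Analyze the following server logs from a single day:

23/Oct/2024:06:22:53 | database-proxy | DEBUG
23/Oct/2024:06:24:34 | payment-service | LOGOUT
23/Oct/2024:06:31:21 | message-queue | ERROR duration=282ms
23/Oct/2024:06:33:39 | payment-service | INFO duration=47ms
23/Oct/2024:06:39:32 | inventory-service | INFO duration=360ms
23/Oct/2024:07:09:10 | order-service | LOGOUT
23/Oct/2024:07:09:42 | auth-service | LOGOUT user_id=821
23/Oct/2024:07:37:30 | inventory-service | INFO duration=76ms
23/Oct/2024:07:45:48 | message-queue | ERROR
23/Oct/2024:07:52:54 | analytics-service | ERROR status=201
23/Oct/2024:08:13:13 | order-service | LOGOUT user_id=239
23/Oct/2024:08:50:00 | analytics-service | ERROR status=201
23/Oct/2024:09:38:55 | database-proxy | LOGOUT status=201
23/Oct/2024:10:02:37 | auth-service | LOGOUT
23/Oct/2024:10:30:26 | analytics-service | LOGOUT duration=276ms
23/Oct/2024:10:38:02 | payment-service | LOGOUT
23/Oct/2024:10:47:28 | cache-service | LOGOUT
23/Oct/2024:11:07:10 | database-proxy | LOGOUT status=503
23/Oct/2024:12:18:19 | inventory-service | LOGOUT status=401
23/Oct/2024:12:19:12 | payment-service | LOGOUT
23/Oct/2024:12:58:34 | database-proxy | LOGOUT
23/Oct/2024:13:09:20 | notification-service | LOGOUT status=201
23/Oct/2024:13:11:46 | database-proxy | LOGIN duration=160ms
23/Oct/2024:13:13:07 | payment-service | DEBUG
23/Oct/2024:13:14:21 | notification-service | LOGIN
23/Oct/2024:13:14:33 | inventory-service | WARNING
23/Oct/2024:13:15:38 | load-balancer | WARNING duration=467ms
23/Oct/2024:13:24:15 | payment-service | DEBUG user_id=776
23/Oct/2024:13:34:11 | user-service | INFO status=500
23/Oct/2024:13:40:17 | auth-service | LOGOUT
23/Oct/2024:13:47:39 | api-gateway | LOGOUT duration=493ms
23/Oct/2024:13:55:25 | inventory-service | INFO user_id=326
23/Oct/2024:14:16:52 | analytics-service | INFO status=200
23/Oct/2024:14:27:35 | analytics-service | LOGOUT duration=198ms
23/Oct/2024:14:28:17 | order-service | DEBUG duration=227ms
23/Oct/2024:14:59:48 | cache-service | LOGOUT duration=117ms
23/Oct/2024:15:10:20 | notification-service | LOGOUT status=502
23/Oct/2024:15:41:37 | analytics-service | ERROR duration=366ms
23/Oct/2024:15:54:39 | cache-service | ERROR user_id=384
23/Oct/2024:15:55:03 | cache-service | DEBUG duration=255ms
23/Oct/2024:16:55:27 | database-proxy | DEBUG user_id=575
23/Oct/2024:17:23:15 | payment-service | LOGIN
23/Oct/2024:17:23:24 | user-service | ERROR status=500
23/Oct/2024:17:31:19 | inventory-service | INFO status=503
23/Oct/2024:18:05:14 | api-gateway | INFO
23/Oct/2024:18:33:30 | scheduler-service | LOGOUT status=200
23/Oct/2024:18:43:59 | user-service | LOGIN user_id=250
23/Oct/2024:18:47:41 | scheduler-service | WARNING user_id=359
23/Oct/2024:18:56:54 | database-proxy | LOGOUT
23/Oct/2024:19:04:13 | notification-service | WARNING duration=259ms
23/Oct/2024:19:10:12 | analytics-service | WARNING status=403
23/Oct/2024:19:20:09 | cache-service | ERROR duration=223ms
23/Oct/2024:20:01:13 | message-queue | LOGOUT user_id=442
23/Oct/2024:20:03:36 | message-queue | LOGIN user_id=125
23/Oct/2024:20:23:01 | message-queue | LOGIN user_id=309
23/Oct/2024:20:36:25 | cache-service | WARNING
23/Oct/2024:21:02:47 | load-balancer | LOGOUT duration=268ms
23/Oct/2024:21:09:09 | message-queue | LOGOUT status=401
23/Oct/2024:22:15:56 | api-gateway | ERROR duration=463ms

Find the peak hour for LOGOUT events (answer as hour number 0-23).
10

To find the peak hour:

1. Group all LOGOUT events by hour
2. Count events in each hour
3. Find hour with maximum count
4. Peak hour: 10 (with 4 events)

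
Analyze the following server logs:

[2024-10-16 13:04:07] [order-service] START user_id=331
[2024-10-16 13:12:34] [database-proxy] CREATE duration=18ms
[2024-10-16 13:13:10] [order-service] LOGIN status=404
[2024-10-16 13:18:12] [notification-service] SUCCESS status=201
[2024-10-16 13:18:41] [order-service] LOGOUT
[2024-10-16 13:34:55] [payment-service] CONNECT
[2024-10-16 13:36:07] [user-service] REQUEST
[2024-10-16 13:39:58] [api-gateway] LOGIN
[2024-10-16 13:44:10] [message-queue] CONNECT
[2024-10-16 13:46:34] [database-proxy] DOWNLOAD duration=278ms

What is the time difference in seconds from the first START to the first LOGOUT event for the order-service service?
874

To find the time between events:

1. Locate the first START event for order-service: 2024-10-16 13:04:07
2. Locate the first LOGOUT event for order-service: 2024-10-16 13:18:41
3. Calculate the difference: 2024-10-16 13:18:41 - 2024-10-16 13:04:07 = 874 seconds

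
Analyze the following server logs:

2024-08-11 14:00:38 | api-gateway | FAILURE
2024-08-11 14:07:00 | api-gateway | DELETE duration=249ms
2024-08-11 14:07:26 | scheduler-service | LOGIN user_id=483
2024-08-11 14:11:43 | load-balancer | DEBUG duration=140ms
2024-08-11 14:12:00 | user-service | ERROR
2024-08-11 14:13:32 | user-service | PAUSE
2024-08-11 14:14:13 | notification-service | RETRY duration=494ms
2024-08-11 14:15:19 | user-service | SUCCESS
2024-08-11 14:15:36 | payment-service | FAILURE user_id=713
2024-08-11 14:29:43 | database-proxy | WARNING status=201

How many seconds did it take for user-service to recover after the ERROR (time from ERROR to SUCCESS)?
199

To calculate recovery time:

1. Find ERROR event for user-service: 2024-08-11 14:12:00
2. Find next SUCCESS event for user-service: 2024-08-11 14:15:19
3. Recovery time: 2024-08-11 14:15:19 - 2024-08-11 14:12:00 = 199 seconds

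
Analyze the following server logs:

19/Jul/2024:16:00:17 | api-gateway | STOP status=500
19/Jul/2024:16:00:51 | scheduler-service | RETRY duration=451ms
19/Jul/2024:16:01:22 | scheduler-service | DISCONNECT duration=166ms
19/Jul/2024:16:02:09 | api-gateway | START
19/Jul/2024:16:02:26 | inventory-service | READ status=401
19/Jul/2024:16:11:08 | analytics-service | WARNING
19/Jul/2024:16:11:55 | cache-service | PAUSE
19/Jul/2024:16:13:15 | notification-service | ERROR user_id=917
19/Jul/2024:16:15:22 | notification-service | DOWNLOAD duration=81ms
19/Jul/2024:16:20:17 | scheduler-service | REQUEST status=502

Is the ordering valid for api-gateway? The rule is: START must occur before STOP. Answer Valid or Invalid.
Invalid

To validate ordering:

1. Required order: START → STOP
2. Rule: START must occur before STOP
3. Check actual order of events for api-gateway
4. Result: Invalid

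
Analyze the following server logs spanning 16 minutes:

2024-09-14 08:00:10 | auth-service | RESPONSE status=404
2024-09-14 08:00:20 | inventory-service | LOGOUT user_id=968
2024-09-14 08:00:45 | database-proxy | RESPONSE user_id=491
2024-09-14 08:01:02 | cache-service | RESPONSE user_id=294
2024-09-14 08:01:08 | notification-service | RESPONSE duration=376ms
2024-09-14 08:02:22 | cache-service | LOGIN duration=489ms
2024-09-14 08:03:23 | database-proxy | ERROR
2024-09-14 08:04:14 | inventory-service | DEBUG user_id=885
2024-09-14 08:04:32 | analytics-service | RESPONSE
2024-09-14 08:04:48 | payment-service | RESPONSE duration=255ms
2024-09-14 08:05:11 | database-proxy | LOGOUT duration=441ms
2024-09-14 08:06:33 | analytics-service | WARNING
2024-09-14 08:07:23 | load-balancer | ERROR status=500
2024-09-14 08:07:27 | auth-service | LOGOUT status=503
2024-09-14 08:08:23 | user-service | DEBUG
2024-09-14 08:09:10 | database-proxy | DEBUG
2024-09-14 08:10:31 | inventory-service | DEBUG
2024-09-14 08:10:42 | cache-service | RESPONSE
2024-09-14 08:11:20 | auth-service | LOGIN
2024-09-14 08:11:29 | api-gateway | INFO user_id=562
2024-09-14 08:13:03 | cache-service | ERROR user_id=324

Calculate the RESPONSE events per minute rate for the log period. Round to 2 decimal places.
0.44

To calculate the rate:

1. Count total RESPONSE events: 7
2. Total time period: 16 minutes
3. Rate = 7 / 16 = 0.44 events per minute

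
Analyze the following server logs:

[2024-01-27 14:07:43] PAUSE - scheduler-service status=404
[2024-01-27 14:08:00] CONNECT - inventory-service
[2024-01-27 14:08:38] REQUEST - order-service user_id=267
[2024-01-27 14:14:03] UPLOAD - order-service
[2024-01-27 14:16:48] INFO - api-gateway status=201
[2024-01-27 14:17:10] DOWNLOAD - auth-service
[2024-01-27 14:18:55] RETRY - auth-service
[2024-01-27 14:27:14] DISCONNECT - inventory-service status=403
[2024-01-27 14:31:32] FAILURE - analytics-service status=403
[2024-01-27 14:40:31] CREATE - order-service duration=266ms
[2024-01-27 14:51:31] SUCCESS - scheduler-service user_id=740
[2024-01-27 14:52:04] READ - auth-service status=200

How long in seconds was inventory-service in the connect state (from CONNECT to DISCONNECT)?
1154

To calculate state duration:

1. Find CONNECT event for inventory-service: 2024-01-27 14:08:00
2. Find DISCONNECT event for inventory-service: 2024-01-27 14:27:14
3. Calculate duration: 2024-01-27 14:27:14 - 2024-01-27 14:08:00 = 1154 seconds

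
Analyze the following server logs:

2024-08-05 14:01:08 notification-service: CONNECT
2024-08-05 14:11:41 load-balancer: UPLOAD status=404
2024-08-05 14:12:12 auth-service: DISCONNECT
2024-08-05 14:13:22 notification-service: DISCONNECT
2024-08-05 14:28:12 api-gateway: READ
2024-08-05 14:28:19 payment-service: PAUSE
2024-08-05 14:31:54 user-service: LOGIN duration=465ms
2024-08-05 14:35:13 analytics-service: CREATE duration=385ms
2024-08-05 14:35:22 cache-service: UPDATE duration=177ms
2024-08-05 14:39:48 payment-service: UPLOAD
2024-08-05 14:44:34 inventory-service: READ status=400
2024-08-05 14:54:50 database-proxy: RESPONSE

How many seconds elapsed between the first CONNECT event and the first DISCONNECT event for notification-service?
734

To find the time between events:

1. Locate the first CONNECT event for notification-service: 2024-08-05 14:01:08
2. Locate the first DISCONNECT event for notification-service: 2024-08-05 14:13:22
3. Calculate the difference: 2024-08-05 14:13:22 - 2024-08-05 14:01:08 = 734 seconds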